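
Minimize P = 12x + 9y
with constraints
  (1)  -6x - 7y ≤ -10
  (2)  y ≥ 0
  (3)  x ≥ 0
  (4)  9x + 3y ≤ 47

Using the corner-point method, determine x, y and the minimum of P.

x = 0, y = 10/7, minimum P = 90/7

Feasible corners and P = 12x + 9y:
  (5/3, 0) → P = 20
  (0, 10/7) → P = 90/7
  (47/9, 0) → P = 188/3
  (0, 47/3) → P = 141

At the optimal vertex, -6x - 7y = -10 and x = 0.
Solving simultaneously gives x = 0, y = 10/7.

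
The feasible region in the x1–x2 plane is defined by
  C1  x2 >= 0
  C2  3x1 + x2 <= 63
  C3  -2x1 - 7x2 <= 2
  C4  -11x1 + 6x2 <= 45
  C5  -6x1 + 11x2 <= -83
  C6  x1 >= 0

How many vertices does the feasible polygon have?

3

The feasible vertices (each the meet of two boundaries and inside every other half-plane) are:
  (21, 0)
  (83/6, 0)
  (776/39, 43/13)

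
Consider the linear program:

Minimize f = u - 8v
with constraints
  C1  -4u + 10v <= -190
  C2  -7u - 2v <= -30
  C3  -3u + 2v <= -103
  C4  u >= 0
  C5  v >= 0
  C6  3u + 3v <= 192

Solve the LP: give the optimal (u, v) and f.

u = 415/7, v = 33/7, minimum f = 151/7

Feasible corners and f = u - 8v:
  (95/2, 0) → f = 95/2
  (415/7, 33/7) → f = 151/7
  (64, 0) → f = 64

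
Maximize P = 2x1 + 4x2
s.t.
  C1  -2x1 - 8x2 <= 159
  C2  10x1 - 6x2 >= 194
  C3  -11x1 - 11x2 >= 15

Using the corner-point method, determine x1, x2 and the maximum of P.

x1 = 511/44, x2 = -571/44, maximum P = -631/22

Feasible corners and P = 2x1 + 4x2:
  (13/2, -43/2) → P = -73
  (543/22, -573/22) → P = -603/11
  (511/44, -571/44) → P = -631/22

At the optimal vertex, 10x1 - 6x2 = 194 and -11x1 - 11x2 = 15.
Solving simultaneously gives x1 = 511/44, x2 = -571/44.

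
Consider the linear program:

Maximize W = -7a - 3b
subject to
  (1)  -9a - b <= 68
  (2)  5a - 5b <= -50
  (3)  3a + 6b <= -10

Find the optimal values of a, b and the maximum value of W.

a = -39/5, b = 11/5, maximum W = 48

The binding constraints are -9a - b = 68 and 5a - 5b = -50.
Solving simultaneously gives a = -39/5, b = 11/5.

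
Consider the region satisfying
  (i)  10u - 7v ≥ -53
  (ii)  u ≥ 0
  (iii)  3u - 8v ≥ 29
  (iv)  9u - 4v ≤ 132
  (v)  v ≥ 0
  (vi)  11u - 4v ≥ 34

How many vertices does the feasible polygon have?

Intersecting each pair of boundary lines and keeping only the points that satisfy every inequality leaves:
  (47/3, 9/4)
  (29/3, 0)
  (44/3, 0)

3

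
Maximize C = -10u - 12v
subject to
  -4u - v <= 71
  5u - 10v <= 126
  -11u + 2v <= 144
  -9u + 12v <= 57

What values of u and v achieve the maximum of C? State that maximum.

Corner points and C = -10u - 12v:
  (-584/45, -859/45) → C = 16148/45
  (-286/19, -205/19) → C = 280
  (-269/19, -223/38) → C = 212
The feasible region is unbounded (it extends along (2, 1), (4, 3)), but C strictly decreases along every unbounded feasible direction, so there is no improving ray and the maximum is attained at a vertex.

At the optimal vertex, -4u - v = 71 and 5u - 10v = 126.
Solving simultaneously gives u = -584/45, v = -859/45.

u = -584/45, v = -859/45, maximum C = 16148/45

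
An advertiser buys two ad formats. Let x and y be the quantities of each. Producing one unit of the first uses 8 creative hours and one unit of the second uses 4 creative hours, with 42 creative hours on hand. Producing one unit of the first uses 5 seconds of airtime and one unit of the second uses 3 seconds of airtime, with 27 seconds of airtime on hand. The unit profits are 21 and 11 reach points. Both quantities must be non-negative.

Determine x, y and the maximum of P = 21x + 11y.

x = 9/2, y = 3/2, maximum P = 111

At the optimal vertex, 8x + 4y = 42 and 5x + 3y = 27.
Solving simultaneously gives x = 9/2, y = 3/2.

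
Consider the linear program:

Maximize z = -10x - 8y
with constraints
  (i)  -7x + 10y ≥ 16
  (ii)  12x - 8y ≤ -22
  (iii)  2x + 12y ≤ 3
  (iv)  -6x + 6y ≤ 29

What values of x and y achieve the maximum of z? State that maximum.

Vertices and z = -10x - 8y:
  (-81/52, 53/104) → z = 23/2
  (-97/9, -107/18) → z = 466/3
  (-55/14, 19/21) → z = 673/21

The binding constraints are -7x + 10y = 16 and -6x + 6y = 29.
Solving simultaneously gives x = -97/9, y = -107/18.

x = -97/9, y = -107/18, maximum z = 466/3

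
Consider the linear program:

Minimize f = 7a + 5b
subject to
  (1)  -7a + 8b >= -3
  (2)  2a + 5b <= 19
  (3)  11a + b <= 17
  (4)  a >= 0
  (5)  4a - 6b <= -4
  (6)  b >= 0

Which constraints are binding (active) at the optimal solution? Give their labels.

(4) and (5)

Extreme points and f = 7a + 5b:
  (66/53, 175/53) → f = 1337/53
  (0, 19/5) → f = 19
  (7/5, 8/5) → f = 89/5
  (0, 2/3) → f = 10/3

The minimum is at (0, 2/3). Substituting into each constraint, equality holds for (4) and (5); the remaining constraints have slack.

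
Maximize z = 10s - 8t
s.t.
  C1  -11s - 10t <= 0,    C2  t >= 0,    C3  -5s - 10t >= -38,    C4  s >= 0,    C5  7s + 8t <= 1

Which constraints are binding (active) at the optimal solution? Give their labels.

Extreme points and z = 10s - 8t:
  (0, 0) → z = 0
  (1/7, 0) → z = 10/7
  (0, 1/8) → z = -1

The maximum is at (1/7, 0). Substituting into each constraint, equality holds for C2 and C5; the remaining constraints have slack.

C2 and C5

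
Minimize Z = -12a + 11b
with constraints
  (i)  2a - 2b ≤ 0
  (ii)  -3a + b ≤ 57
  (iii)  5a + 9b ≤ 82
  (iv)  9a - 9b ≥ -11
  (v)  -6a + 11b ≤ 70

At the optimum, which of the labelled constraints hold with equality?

Extreme points and Z = -12a + 11b:
  (-57/2, -57/2) → Z = 57/2
  (41/7, 41/7) → Z = -41/7
  (-251/9, -80/3) → Z = 124/3
  (71/14, 793/126) → Z = 1055/126

The minimum is at (41/7, 41/7). Substituting into each constraint, equality holds for (i) and (iii); the remaining constraints have slack.

(i) and (iii)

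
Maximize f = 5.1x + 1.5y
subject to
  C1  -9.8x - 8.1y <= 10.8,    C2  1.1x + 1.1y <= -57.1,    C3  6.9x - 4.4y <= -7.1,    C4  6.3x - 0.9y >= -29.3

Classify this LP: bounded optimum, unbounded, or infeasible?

The boundaries -9.8x - 8.1y = 10.8 and 1.1x + 1.1y = -57.1 meet at (45063/187, -54770/187), but that point violates 6.9x - 4.4y ≤ -7.1. Every candidate vertex is excluded by some other constraint, so the feasible region is empty.

infeasible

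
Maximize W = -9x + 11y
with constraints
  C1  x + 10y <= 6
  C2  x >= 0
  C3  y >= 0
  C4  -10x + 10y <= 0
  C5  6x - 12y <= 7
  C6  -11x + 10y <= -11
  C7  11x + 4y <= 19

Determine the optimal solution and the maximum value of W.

x = 17/12, y = 11/24, maximum W = -185/24

Vertices and W = -9x + 11y:
  (17/12, 11/24) → W = -185/24
  (83/53, 47/106) → W = -977/106
  (7/6, 0) → W = -21/2
  (1, 0) → W = -9
  (64/39, 37/156) → W = -1897/156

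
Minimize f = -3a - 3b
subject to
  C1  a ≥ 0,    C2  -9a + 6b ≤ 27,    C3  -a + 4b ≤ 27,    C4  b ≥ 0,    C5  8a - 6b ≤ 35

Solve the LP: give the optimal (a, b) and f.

a = 151/13, b = 251/26, minimum f = -1659/26

Vertices and f = -3a - 3b:
  (0, 9/2) → f = -27/2
  (0, 0) → f = 0
  (9/5, 36/5) → f = -27
  (151/13, 251/26) → f = -1659/26
  (35/8, 0) → f = -105/8

The optimum lies where -a + 4b = 27 and 8a - 6b = 35.
Solving simultaneously gives a = 151/13, b = 251/26.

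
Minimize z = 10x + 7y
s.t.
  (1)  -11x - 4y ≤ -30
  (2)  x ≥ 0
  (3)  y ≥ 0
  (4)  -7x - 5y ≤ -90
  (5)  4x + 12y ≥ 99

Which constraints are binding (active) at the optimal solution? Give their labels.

Feasible corners and z = 10x + 7y:
  (0, 18) → z = 126
  (99/4, 0) → z = 495/2
  (585/64, 333/64) → z = 8181/64
The feasible region is unbounded (it extends along (0, 1), (1, 0)), but z strictly increases along every unbounded feasible direction, so there is no improving ray and the minimum is attained at a vertex.

The minimum is at (0, 18). Substituting into each constraint, equality holds for (2) and (4); the remaining constraints have slack.

(2) and (4)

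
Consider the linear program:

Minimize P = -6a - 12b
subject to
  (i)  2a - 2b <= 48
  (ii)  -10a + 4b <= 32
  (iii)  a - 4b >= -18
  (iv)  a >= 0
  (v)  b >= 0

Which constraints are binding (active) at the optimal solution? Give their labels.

Extreme points and P = -6a - 12b:
  (38, 14) → P = -396
  (24, 0) → P = -144
  (0, 9/2) → P = -54
  (0, 0) → P = 0

The minimum is at (38, 14). Substituting into each constraint, equality holds for (i) and (iii); the remaining constraints have slack.

(i) and (iii)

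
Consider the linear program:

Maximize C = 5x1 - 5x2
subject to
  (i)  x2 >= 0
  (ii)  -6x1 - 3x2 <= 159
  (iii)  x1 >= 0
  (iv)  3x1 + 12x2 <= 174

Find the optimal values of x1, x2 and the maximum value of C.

x1 = 58, x2 = 0, maximum C = 290

Feasible corners and C = 5x1 - 5x2:
  (0, 0) → C = 0
  (58, 0) → C = 290
  (0, 29/2) → C = -145/2

At the optimal vertex, x2 = 0 and 3x1 + 12x2 = 174.
Solving simultaneously gives x1 = 58, x2 = 0.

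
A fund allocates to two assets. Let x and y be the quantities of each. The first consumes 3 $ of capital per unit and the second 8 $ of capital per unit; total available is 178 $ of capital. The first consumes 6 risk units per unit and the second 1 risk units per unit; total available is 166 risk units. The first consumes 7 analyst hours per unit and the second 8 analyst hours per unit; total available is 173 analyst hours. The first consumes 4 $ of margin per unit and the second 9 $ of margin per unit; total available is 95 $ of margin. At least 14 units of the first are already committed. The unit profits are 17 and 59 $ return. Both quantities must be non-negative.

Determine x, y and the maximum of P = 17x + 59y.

Vertices and P = 17x + 59y:
  (95/4, 0) → P = 1615/4
  (14, 0) → P = 238
  (14, 13/3) → P = 1481/3

x = 14, y = 13/3, maximum P = 1481/3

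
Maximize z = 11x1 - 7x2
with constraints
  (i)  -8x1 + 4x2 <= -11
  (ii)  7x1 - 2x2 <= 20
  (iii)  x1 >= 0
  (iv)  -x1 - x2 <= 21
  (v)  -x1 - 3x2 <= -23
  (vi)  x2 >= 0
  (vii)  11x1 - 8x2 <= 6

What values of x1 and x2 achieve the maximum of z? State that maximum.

x1 = 106/23, x2 = 141/23, maximum z = 179/23

Feasible corners and z = 11x1 - 7x2:
  (29/6, 83/12) → z = 19/4
  (125/28, 173/28) → z = 41/7
  (106/23, 141/23) → z = 179/23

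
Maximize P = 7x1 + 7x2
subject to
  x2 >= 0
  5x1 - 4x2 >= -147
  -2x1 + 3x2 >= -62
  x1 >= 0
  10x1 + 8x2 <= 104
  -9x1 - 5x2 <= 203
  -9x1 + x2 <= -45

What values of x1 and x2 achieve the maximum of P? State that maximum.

x1 = 232/41, x2 = 243/41, maximum P = 3325/41

Feasible corners and P = 7x1 + 7x2:
  (52/5, 0) → P = 364/5
  (5, 0) → P = 35
  (232/41, 243/41) → P = 3325/41

The binding constraints are 10x1 + 8x2 = 104 and -9x1 + x2 = -45.
Solving simultaneously gives x1 = 232/41, x2 = 243/41.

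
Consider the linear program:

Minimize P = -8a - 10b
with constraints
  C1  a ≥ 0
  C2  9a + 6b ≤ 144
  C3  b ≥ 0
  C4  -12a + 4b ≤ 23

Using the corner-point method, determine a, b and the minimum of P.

Feasible corners and P = -8a - 10b:
  (0, 0) → P = 0
  (0, 23/4) → P = -115/2
  (16, 0) → P = -128
  (73/18, 215/12) → P = -3809/18

a = 73/18, b = 215/12, minimum P = -3809/18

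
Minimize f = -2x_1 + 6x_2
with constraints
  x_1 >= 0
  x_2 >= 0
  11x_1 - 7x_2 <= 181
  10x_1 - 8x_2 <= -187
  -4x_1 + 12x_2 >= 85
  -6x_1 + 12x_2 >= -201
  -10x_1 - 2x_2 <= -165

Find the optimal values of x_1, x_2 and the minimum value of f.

x_1 = 473/50, x_2 = 176/5, minimum f = 4807/25

Extreme points and f = -2x_1 + 6x_2:
  (0, 165/2) → f = 495
  (919/6, 1289/6) → f = 2948/3
  (473/50, 176/5) → f = 4807/25
The feasible region is unbounded (it extends along (0, 1), (7, 11)), but f strictly increases along every unbounded feasible direction, so there is no improving ray and the minimum is attained at a vertex.

The optimum lies where 10x_1 - 8x_2 = -187 and -10x_1 - 2x_2 = -165.
Solving simultaneously gives x_1 = 473/50, x_2 = 176/5.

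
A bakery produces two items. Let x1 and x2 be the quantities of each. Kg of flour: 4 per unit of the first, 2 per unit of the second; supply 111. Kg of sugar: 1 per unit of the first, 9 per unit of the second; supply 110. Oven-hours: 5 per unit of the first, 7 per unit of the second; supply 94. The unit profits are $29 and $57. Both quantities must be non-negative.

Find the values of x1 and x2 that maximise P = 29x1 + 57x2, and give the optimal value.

x1 = 2, x2 = 12, maximum P = 742

The binding constraints are x1 + 9x2 = 110 and 5x1 + 7x2 = 94.
Solving simultaneously gives x1 = 2, x2 = 12.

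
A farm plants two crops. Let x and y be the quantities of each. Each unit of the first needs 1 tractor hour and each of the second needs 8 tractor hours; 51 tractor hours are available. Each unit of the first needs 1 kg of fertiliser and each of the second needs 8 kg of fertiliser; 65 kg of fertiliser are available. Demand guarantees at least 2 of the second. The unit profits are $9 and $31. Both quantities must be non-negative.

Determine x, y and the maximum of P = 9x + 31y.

x = 35, y = 2, maximum P = 377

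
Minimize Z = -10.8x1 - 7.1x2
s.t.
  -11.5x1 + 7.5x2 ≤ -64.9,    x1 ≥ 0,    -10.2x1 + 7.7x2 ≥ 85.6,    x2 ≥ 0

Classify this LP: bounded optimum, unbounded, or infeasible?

unbounded

From the feasible point (114173/1205, 164638/1205), moving in the direction (7.5, 11.5) keeps every constraint satisfied while Z decreases without bound.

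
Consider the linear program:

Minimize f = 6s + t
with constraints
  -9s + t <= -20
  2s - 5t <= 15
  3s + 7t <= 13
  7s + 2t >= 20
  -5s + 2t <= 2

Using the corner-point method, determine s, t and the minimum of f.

Extreme points and f = 6s + t:
  (170/29, -19/29) → f = 1001/29
  (10/3, -5/3) → f = 55/3
  (114/43, 31/43) → f = 715/43

The binding constraints are 3s + 7t = 13 and 7s + 2t = 20.
Solving simultaneously gives s = 114/43, t = 31/43.

s = 114/43, t = 31/43, minimum f = 715/43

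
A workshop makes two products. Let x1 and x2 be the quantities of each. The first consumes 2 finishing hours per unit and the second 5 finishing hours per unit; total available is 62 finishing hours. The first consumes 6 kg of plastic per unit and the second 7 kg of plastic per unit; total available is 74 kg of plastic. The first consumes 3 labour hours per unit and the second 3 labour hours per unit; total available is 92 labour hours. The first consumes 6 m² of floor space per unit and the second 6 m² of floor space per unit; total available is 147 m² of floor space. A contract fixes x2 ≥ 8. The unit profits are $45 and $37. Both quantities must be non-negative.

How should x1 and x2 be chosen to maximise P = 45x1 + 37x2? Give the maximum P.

x1 = 3, x2 = 8, maximum P = 431

Vertices and P = 45x1 + 37x2:
  (0, 74/7) → P = 2738/7
  (0, 8) → P = 296
  (3, 8) → P = 431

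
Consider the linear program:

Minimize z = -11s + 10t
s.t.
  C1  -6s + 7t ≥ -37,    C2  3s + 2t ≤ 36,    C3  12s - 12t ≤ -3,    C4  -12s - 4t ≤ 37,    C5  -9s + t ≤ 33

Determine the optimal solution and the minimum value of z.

Vertices and z = -11s + 10t:
  (71/10, 147/20) → z = -23/5
  (-10/7, 141/7) → z = 1520/7
  (-19/8, -17/8) → z = 39/8
  (-169/48, 21/16) → z = 2489/48

s = 71/10, t = 147/20, minimum z = -23/5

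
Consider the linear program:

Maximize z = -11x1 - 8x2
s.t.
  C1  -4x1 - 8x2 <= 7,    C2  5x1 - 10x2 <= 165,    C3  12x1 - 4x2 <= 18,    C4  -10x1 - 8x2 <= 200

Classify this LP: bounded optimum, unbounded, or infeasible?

From the feasible point (29/28, -39/28), moving in the direction (-8, 10) keeps every constraint satisfied while z increases without bound.

unbounded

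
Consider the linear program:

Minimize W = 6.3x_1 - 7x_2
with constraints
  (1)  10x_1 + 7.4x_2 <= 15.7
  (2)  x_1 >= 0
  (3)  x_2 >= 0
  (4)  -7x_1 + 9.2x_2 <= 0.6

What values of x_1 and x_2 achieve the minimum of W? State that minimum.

x_1 = 0, x_2 = 3/46, minimum W = -21/46

Extreme points and W = 6.3x_1 - 7x_2:
  (157/100, 0) → W = 9891/1000
  (700/719, 1159/1438) → W = 707/1438
  (0, 0) → W = 0
  (0, 3/46) → W = -21/46

The binding constraints are x_1 = 0 and -7x_1 + 9.2x_2 = 0.6.
Solving simultaneously gives x_1 = 0, x_2 = 3/46.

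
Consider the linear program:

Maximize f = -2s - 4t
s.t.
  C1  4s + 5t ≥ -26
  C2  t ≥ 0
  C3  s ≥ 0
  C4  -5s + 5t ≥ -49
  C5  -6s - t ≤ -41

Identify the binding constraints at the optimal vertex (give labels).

C2 and C5

Feasible corners and f = -2s - 4t:
  (49/5, 0) → f = -98/5
  (41/6, 0) → f = -41/3
  (0, 41) → f = -164
The feasible region is unbounded (it extends along (0, 1), (1, 1)), but f strictly decreases along every unbounded feasible direction, so there is no improving ray and the maximum is attained at a vertex.

The maximum is at (41/6, 0). Substituting into each constraint, equality holds for C2 and C5; the remaining constraints have slack.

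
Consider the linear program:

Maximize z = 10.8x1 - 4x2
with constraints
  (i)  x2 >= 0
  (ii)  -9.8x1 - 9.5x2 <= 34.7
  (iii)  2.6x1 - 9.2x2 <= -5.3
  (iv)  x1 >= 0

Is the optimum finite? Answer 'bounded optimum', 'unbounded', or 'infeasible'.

From the feasible point (0, 53/92), moving in the direction (9.2, 2.6) keeps every constraint satisfied while z increases without bound.

unbounded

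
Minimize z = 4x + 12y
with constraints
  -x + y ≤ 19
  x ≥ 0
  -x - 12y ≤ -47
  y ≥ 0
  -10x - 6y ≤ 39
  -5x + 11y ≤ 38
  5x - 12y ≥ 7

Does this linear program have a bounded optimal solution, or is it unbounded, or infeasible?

bounded optimum

Corner points and z = 4x + 12y:
  (47, 0) → z = 188
  (9, 19/6) → z = 74
The feasible region has finitely many vertices and no improving ray; the minimum is 74 at (9, 19/6).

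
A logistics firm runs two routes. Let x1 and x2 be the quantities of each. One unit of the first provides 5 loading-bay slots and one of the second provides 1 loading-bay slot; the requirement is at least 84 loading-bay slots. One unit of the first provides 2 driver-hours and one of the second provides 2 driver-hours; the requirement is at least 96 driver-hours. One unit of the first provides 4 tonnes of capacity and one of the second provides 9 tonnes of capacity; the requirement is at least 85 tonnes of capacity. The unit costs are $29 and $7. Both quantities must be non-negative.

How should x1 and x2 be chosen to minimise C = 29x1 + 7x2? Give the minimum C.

x1 = 9, x2 = 39, minimum C = 534

Corner points and C = 29x1 + 7x2:
  (0, 84) → C = 588
  (48, 0) → C = 1392
  (9, 39) → C = 534
The feasible region is unbounded (it extends along (0, 1), (1, 0)), but C strictly increases along every unbounded feasible direction, so there is no improving ray and the minimum is attained at a vertex.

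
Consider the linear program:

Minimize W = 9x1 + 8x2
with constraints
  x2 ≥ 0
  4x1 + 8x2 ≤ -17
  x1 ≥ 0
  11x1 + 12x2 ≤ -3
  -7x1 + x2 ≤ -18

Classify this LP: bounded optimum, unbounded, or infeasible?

The boundaries 4x1 + 8x2 = -17 and 11x1 + 12x2 = -3 meet at (9/2, -35/8), but that point violates x2 ≥ 0. Every candidate vertex is excluded by some other constraint, so the feasible region is empty.

infeasible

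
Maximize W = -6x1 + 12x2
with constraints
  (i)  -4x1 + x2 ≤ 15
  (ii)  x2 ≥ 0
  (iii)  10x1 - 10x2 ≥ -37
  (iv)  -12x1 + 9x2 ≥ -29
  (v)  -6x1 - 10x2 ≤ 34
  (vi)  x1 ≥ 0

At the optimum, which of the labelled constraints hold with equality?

(iii) and (iv)

Extreme points and W = -6x1 + 12x2:
  (29/12, 0) → W = -29/2
  (0, 0) → W = 0
  (623/30, 367/15) → W = 169
  (0, 37/10) → W = 222/5

The maximum is at (623/30, 367/15). Substituting into each constraint, equality holds for (iii) and (iv); the remaining constraints have slack.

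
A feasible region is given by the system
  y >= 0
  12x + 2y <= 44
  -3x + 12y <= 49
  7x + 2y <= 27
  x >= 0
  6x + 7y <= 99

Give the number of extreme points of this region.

5

Of the 15 pairwise boundary intersections, those satisfying every inequality are:
  (11/3, 0)
  (0, 0)
  (17/5, 8/5)
  (113/45, 212/45)
  (0, 49/12)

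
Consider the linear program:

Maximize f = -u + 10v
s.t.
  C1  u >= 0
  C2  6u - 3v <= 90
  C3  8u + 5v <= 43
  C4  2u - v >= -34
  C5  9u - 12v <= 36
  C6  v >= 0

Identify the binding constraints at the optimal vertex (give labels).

C1 and C3

Corner points and f = -u + 10v:
  (0, 43/5) → f = 86
  (0, 0) → f = 0
  (232/47, 33/47) → f = 98/47
  (4, 0) → f = -4

The maximum is at (0, 43/5). Substituting into each constraint, equality holds for C1 and C3; the remaining constraints have slack.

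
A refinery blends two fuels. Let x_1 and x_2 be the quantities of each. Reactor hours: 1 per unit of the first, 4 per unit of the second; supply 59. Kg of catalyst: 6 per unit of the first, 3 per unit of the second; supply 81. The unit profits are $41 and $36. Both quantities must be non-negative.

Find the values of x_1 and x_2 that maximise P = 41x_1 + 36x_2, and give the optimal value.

x_1 = 7, x_2 = 13, maximum P = 755

Feasible corners and P = 41x_1 + 36x_2:
  (0, 0) → P = 0
  (0, 59/4) → P = 531
  (27/2, 0) → P = 1107/2
  (7, 13) → P = 755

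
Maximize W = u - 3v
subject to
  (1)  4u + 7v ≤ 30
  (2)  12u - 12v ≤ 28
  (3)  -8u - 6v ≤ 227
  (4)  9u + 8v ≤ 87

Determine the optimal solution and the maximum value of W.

Corner points and W = u - 3v:
  (139/33, 62/33) → W = -47/33
  (-1769/32, 287/8) → W = -5213/32
  (-213/14, -737/42) → W = 262/7

At the optimal vertex, 12u - 12v = 28 and -8u - 6v = 227.
Solving simultaneously gives u = -213/14, v = -737/42.

u = -213/14, v = -737/42, maximum W = 262/7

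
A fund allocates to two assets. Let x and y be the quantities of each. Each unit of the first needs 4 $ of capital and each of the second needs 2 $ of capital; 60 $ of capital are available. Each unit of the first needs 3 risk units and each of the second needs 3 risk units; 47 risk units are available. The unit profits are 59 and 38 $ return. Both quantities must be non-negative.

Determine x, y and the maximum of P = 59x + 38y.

x = 43/3, y = 4/3, maximum P = 2689/3

Feasible corners and P = 59x + 38y:
  (0, 0) → P = 0
  (0, 47/3) → P = 1786/3
  (15, 0) → P = 885
  (43/3, 4/3) → P = 2689/3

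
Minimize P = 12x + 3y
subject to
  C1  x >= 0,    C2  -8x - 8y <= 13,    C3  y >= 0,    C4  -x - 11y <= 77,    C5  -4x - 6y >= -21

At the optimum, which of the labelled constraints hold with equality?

Vertices and P = 12x + 3y:
  (0, 0) → P = 0
  (0, 7/2) → P = 21/2
  (21/4, 0) → P = 63

The minimum is at (0, 0). Substituting into each constraint, equality holds for C1 and C3; the remaining constraints have slack.

C1 and C3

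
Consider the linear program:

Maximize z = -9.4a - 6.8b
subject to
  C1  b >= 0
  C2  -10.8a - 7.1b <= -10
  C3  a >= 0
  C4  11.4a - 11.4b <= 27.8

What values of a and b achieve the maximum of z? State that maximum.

a = 25/27, b = 0, maximum z = -235/27

Corner points and z = -9.4a - 6.8b:
  (25/27, 0) → z = -235/27
  (139/57, 0) → z = -6533/285
  (0, 100/71) → z = -680/71
The feasible region is unbounded (it extends along (0, 1), (1, 1)), but z strictly decreases along every unbounded feasible direction, so there is no improving ray and the maximum is attained at a vertex.

At the optimal vertex, b = 0 and -10.8a - 7.1b = -10.
Solving simultaneously gives a = 25/27, b = 0.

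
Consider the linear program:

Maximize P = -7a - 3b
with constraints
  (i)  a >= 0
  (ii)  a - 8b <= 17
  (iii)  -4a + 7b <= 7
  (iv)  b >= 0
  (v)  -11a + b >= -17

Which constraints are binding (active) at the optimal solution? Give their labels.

Corner points and P = -7a - 3b:
  (0, 1) → P = -3
  (0, 0) → P = 0
  (126/73, 145/73) → P = -1317/73
  (17/11, 0) → P = -119/11

The maximum is at (0, 0). Substituting into each constraint, equality holds for (i) and (iv); the remaining constraints have slack.

(i) and (iv)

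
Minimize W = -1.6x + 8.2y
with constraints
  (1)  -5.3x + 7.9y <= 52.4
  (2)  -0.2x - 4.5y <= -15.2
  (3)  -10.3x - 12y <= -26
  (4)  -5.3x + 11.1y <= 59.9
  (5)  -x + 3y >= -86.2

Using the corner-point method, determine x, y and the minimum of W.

x = 85, y = -0.4, minimum W = -139.28

Extreme points and W = -1.6x + 8.2y:
  (-436/293, 15136/4395) → W = 672896/21975
  (85, -2/5) → W = -3482/25
  (-4780/1977, 25159/5931) → W = 1146239/29655
The feasible region is unbounded (it extends along (3, 1), (111, 53)), but W strictly increases along every unbounded feasible direction, so there is no improving ray and the minimum is attained at a vertex.

The binding constraints are -0.2x - 4.5y = -15.2 and -x + 3y = -86.2.
Solving simultaneously gives x = 85, y = -2/5.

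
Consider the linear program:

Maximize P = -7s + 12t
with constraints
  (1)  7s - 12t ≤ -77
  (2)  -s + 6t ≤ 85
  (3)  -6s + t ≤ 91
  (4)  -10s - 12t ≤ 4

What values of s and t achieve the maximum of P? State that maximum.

s = -461/35, t = 419/35, maximum P = 1651/7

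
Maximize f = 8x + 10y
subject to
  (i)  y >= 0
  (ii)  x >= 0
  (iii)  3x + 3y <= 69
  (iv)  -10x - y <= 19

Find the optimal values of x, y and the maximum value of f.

Extreme points and f = 8x + 10y:
  (0, 0) → f = 0
  (23, 0) → f = 184
  (0, 23) → f = 230

The binding constraints are x = 0 and 3x + 3y = 69.
Solving simultaneously gives x = 0, y = 23.

x = 0, y = 23, maximum f = 230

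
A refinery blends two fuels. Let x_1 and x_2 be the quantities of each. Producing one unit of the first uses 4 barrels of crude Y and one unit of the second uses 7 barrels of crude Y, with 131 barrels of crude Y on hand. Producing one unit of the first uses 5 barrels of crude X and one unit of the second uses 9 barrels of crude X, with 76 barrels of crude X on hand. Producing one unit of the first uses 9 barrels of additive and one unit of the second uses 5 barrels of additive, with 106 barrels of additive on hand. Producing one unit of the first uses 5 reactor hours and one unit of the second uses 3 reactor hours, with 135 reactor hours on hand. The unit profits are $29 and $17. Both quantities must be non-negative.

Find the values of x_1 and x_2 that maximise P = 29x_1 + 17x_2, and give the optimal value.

Vertices and P = 29x_1 + 17x_2:
  (0, 0) → P = 0
  (0, 76/9) → P = 1292/9
  (106/9, 0) → P = 3074/9
  (41/4, 11/4) → P = 344

The optimum lies where 5x_1 + 9x_2 = 76 and 9x_1 + 5x_2 = 106.
Solving simultaneously gives x_1 = 41/4, x_2 = 11/4.

x_1 = 41/4, x_2 = 11/4, maximum P = 344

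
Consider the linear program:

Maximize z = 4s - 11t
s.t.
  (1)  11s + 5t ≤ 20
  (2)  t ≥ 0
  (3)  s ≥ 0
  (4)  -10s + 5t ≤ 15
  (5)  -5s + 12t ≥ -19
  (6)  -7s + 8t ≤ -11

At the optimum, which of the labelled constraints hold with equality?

(1) and (2)

Extreme points and z = 4s - 11t:
  (20/11, 0) → z = 80/11
  (215/123, 19/123) → z = 217/41
  (11/7, 0) → z = 44/7

The maximum is at (20/11, 0). Substituting into each constraint, equality holds for (1) and (2); the remaining constraints have slack.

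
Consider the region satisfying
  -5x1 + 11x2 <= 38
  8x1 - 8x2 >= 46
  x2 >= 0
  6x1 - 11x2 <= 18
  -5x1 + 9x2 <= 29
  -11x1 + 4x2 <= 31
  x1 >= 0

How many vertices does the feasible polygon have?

The feasible vertices (each the meet of two boundaries and inside every other half-plane) are:
  (135/8, 89/8)
  (56, 318/11)
  (181/20, 33/10)

3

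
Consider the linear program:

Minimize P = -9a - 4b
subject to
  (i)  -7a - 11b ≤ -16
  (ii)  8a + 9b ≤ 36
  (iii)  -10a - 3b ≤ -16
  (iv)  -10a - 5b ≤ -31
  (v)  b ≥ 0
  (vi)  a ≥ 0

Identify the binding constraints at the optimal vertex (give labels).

Corner points and P = -9a - 4b:
  (99/50, 56/25) → P = -1339/50
  (9/2, 0) → P = -81/2
  (31/10, 0) → P = -279/10

The minimum is at (9/2, 0). Substituting into each constraint, equality holds for (ii) and (v); the remaining constraints have slack.

(ii) and (v)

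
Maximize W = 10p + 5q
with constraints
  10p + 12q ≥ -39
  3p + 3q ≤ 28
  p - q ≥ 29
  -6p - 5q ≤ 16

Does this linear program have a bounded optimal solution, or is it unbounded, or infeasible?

bounded optimum

Feasible corners and W = 10p + 5q:
  (151/2, -397/6) → W = 2545/6
  (309/22, -329/22) → W = 1445/22
  (115/6, -59/6) → W = 285/2
The feasible region has finitely many vertices and no improving ray; the maximum is 2545/6 at (151/2, -397/6).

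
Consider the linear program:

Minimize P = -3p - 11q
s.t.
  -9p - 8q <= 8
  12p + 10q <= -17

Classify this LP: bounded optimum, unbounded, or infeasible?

From the feasible point (-28/3, 19/2), moving in the direction (-8, 9) keeps every constraint satisfied while P decreases without bound.

unbounded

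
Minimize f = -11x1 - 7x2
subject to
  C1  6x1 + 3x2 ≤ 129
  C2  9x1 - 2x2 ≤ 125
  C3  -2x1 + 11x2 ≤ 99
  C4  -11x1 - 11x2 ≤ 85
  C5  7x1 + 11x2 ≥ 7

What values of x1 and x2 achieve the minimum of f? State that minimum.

x1 = 187/12, x2 = 71/6, minimum f = -1017/4

Corner points and f = -11x1 - 7x2:
  (211/13, 137/13) → f = -3280/13
  (187/12, 71/6) → f = -1017/4
  (1389/113, -812/113) → f = -9595/113
  (-92/9, 707/99) → f = 687/11

At the optimal vertex, 6x1 + 3x2 = 129 and -2x1 + 11x2 = 99.
Solving simultaneously gives x1 = 187/12, x2 = 71/6.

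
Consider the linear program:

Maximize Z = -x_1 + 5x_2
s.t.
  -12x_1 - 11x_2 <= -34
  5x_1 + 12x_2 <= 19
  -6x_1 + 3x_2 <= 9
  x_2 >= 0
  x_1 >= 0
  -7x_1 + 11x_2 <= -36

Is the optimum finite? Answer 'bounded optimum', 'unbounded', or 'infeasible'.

The boundaries -12x_1 - 11x_2 = -34 and 5x_1 + 12x_2 = 19 meet at (199/89, 58/89), but that point violates -7x_1 + 11x_2 ≤ -36. Every candidate vertex is excluded by some other constraint, so the feasible region is empty.

infeasible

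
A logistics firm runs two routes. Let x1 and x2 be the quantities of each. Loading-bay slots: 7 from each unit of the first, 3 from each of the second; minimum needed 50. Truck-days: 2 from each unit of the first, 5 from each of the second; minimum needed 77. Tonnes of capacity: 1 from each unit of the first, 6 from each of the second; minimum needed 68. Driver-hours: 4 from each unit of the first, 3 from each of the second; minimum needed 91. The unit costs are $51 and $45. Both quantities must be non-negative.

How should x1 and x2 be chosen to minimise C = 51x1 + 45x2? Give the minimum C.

The feasible region is unbounded (it extends along (0, 1), (1, 0)), but C strictly increases along every unbounded feasible direction, so there is no improving ray and the minimum is attained at a vertex.

x1 = 16, x2 = 9, minimum C = 1221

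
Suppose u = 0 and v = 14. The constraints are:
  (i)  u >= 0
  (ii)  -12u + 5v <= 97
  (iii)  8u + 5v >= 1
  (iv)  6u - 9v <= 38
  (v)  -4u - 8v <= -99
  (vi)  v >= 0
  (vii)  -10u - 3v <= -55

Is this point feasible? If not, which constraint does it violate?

not feasible — violates (vii)

Constraint (vii): -10u - 3v = -42, which is not ≤ -55. All other constraints are satisfied.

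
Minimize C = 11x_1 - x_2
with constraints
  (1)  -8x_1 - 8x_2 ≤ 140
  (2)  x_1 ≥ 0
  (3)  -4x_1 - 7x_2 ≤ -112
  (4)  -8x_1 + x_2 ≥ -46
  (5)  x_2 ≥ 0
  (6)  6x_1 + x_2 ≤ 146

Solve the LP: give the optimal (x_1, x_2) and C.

x_1 = 0, x_2 = 146, minimum C = -146

Corner points and C = 11x_1 - x_2:
  (0, 16) → C = -16
  (0, 146) → C = -146
  (217/30, 178/15) → C = 677/10
  (96/7, 446/7) → C = 610/7

At the optimal vertex, x_1 = 0 and 6x_1 + x_2 = 146.
Solving simultaneously gives x_1 = 0, x_2 = 146.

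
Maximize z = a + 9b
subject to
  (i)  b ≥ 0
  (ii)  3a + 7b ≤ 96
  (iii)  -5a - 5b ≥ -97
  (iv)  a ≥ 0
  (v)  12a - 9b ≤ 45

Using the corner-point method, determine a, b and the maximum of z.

a = 0, b = 96/7, maximum z = 864/7

Corner points and z = a + 9b:
  (0, 0) → z = 0
  (15/4, 0) → z = 15/4
  (199/20, 189/20) → z = 95
  (0, 96/7) → z = 864/7
  (366/35, 313/35) → z = 3183/35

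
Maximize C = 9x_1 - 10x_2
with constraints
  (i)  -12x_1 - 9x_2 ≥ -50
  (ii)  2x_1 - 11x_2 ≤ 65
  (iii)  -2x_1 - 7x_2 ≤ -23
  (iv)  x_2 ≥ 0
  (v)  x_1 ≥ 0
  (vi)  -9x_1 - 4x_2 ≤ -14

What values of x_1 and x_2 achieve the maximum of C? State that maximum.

Feasible corners and C = 9x_1 - 10x_2:
  (13/6, 8/3) → C = -43/6
  (0, 50/9) → C = -500/9
  (6/55, 179/55) → C = -1736/55
  (0, 7/2) → C = -35

x_1 = 13/6, x_2 = 8/3, maximum C = -43/6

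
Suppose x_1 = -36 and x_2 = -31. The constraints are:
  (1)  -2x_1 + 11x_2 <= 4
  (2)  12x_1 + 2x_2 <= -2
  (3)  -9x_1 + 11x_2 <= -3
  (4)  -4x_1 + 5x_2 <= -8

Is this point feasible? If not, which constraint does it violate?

feasible

(1): -269 ≤ 4 ✓
(2): -494 ≤ -2 ✓
(3): -17 ≤ -3 ✓
(4): -11 ≤ -8 ✓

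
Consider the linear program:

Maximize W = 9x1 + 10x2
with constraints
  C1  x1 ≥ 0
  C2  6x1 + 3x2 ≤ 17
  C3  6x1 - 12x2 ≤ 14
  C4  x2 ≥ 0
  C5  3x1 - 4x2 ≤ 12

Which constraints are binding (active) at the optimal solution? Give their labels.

Feasible corners and W = 9x1 + 10x2:
  (0, 17/3) → W = 170/3
  (0, 0) → W = 0
  (41/15, 1/5) → W = 133/5
  (7/3, 0) → W = 21

The maximum is at (0, 17/3). Substituting into each constraint, equality holds for C1 and C2; the remaining constraints have slack.

C1 and C2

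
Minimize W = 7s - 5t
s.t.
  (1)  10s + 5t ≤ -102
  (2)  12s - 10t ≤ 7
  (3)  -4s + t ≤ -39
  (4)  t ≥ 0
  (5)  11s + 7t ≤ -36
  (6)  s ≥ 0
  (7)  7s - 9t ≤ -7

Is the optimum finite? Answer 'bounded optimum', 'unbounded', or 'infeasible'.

The boundaries s = 0 and 7s - 9t = -7 meet at (0, 7/9), but that point violates 10s + 5t ≤ -102. Every candidate vertex is excluded by some other constraint, so the feasible region is empty.

infeasible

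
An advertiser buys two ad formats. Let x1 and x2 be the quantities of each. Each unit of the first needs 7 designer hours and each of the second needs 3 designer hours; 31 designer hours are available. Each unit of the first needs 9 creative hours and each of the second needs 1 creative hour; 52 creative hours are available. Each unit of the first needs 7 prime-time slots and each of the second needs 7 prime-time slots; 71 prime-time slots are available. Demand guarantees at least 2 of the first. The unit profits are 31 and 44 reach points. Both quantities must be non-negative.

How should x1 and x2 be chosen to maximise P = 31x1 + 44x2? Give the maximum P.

x1 = 2, x2 = 17/3, maximum P = 934/3

Feasible corners and P = 31x1 + 44x2:
  (31/7, 0) → P = 961/7
  (2, 0) → P = 62
  (2, 17/3) → P = 934/3

The binding constraints are 7x1 + 3x2 = 31 and x1 = 2.
Solving simultaneously gives x1 = 2, x2 = 17/3.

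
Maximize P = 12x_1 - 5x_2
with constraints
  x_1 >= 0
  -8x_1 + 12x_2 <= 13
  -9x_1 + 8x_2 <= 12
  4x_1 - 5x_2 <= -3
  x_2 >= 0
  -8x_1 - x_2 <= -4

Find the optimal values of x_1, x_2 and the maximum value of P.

Corner points and P = 12x_1 - 5x_2:
  (29/8, 7/2) → P = 26
  (35/104, 17/13) → P = -5/2
  (17/44, 10/11) → P = 1/11

At the optimal vertex, -8x_1 + 12x_2 = 13 and 4x_1 - 5x_2 = -3.
Solving simultaneously gives x_1 = 29/8, x_2 = 7/2.

x_1 = 29/8, x_2 = 7/2, maximum P = 26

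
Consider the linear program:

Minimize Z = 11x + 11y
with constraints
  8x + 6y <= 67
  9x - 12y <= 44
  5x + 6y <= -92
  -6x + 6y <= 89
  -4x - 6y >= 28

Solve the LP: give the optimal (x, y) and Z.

x = -74, y = -355/6, minimum Z = -8789/6

Feasible corners and Z = 11x + 11y:
  (-140/19, -524/57) → Z = -10384/57
  (-74, -355/6) → Z = -8789/6
  (-181/11, -107/66) → Z = -1193/6

The optimum lies where 9x - 12y = 44 and -6x + 6y = 89.
Solving simultaneously gives x = -74, y = -355/6.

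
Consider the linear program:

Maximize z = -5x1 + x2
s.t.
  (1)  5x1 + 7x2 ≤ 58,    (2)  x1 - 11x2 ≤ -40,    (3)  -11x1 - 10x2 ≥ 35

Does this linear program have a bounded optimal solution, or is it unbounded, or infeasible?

From the feasible point (-275/9, 271/9), moving in the direction (-7, 5) keeps every constraint satisfied while z increases without bound.

unbounded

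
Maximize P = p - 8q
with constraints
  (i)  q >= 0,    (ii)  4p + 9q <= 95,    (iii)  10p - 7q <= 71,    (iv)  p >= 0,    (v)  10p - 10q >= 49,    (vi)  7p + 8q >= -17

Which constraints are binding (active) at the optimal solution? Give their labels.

(i) and (iii)

Feasible corners and P = p - 8q:
  (71/10, 0) → P = 71/10
  (49/10, 0) → P = 49/10
  (652/59, 333/59) → P = -2012/59
  (107/10, 29/5) → P = -357/10

The maximum is at (71/10, 0). Substituting into each constraint, equality holds for (i) and (iii); the remaining constraints have slack.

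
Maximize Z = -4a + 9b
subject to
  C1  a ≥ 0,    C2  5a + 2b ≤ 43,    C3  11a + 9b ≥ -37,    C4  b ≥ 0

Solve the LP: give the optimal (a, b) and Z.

a = 0, b = 43/2, maximum Z = 387/2

Feasible corners and Z = -4a + 9b:
  (0, 43/2) → Z = 387/2
  (0, 0) → Z = 0
  (43/5, 0) → Z = -172/5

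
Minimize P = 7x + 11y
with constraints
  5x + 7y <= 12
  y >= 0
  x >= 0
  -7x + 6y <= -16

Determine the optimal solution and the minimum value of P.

The binding constraints are y = 0 and -7x + 6y = -16.
Solving simultaneously gives x = 16/7, y = 0.

x = 16/7, y = 0, minimum P = 16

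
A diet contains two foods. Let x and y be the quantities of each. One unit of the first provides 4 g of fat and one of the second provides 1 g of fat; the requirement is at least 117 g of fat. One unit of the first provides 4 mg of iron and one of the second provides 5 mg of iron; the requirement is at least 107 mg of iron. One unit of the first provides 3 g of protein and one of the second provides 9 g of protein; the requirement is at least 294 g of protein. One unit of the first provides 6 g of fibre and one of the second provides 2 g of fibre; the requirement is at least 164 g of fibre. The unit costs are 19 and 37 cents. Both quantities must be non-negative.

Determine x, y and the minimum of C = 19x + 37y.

x = 23, y = 25, minimum C = 1362

Extreme points and C = 19x + 37y:
  (0, 117) → C = 4329
  (98, 0) → C = 1862
  (23, 25) → C = 1362
The feasible region is unbounded (it extends along (0, 1), (1, 0)), but C strictly increases along every unbounded feasible direction, so there is no improving ray and the minimum is attained at a vertex.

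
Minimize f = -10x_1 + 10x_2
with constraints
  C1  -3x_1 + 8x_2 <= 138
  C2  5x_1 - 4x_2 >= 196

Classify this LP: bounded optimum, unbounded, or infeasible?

unbounded

From the feasible point (530/7, 639/14), moving in the direction (8, 3) keeps every constraint satisfied while f decreases without bound.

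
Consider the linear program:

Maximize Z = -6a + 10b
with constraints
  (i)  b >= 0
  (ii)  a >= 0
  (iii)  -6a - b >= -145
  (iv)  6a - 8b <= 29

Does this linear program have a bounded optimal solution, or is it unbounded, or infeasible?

Extreme points and Z = -6a + 10b:
  (0, 0) → Z = 0
  (29/6, 0) → Z = -29
  (0, 145) → Z = 1450
  (1189/54, 116/9) → Z = -29/9
The feasible region has finitely many vertices and no improving ray; the maximum is 1450 at (0, 145).

bounded optimum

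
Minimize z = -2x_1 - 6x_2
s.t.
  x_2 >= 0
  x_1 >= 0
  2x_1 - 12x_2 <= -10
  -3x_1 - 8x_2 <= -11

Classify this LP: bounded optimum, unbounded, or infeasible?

unbounded

From the feasible point (0, 11/8), moving in the direction (0, 1) keeps every constraint satisfied while z decreases without bound.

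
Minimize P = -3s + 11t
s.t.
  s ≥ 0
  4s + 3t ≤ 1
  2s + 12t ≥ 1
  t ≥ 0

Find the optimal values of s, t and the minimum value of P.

s = 3/14, t = 1/21, minimum P = -5/42

Vertices and P = -3s + 11t:
  (0, 1/3) → P = 11/3
  (0, 1/12) → P = 11/12
  (3/14, 1/21) → P = -5/42

The optimum lies where 4s + 3t = 1 and 2s + 12t = 1.
Solving simultaneously gives s = 3/14, t = 1/21.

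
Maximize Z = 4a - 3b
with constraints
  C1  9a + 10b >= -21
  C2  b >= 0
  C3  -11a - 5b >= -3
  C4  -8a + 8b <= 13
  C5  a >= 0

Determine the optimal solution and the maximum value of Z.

a = 3/11, b = 0, maximum Z = 12/11

Vertices and Z = 4a - 3b:
  (3/11, 0) → Z = 12/11
  (0, 0) → Z = 0
  (0, 3/5) → Z = -9/5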